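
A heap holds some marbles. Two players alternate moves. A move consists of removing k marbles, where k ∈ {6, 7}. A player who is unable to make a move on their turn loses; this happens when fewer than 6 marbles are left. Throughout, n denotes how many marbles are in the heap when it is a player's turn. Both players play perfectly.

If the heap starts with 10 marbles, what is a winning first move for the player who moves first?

Remove 6, leaving 4.

Positions with no move are L. A position that does have a move is losing for the player to move precisely when every available move leads to a winning position for the opponent. Fill in the labels:
n=0: no move → L
n=1: no move → L
n=2: no move → L
n=3: no move → L
n=4: no move → L
n=5: no move → L
n=6: can move to 0, which is L ⇒ W
n=7: can move to 1, which is L ⇒ W
n=8: can move to 2, which is L ⇒ W
n=9: can move to 3, which is L ⇒ W
n=10: can move to 4, which is L ⇒ W
From 10, the L positions reachable in one move are: 4, 3. Any move reaching one of these is winning.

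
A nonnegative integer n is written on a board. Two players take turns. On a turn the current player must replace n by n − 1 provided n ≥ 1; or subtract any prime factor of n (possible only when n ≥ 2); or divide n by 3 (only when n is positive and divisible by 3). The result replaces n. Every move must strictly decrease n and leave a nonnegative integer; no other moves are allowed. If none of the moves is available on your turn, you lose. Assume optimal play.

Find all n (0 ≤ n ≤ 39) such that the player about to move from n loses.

0, 4, 8, 14, 18, 22, 25, 27, 32, 35, 38

Positions with no move are L. A position that does have a move is losing for the player to move precisely when every available move leads to a winning position for the opponent. Fill in the labels:
n=0: no move → L
n=1: can move to 0, which is L ⇒ W
n=2: can move to 0, which is L ⇒ W
n=3: can move to 0, which is L ⇒ W
n=4: moves to 2(W), 3(W); every one is W ⇒ L
n=5: can move to 0, which is L ⇒ W
n=6: can move to 4, which is L ⇒ W
n=7: can move to 0, which is L ⇒ W
n=8: moves to 6(W), 7(W); every one is W ⇒ L
n=9: can move to 8, which is L ⇒ W
n=10: can move to 8, which is L ⇒ W
n=11: can move to 0, which is L ⇒ W
n=12: can move to 4, which is L ⇒ W
n=13: can move to 0, which is L ⇒ W
n=14: moves to 7(W), 12(W), 13(W); every one is W ⇒ L
n=15: can move to 14, which is L ⇒ W
n=16: can move to 14, which is L ⇒ W
n=17: can move to 0, which is L ⇒ W
n=18: moves to 6(W), 15(W), 16(W), 17(W); every one is W ⇒ L
n=19: can move to 0, which is L ⇒ W
n=20: can move to 18, which is L ⇒ W
n=21: can move to 14, which is L ⇒ W
n=22: moves to 11(W), 20(W), 21(W); every one is W ⇒ L
n=23: can move to 0, which is L ⇒ W
n=24: can move to 8, which is L ⇒ W
n=25: moves to 20(W), 24(W); every one is W ⇒ L
n=26: can move to 25, which is L ⇒ W
n=27: moves to 9(W), 24(W), 26(W); every one is W ⇒ L
n=28: can move to 27, which is L ⇒ W
n=29: can move to 0, which is L ⇒ W
n=30: can move to 25, which is L ⇒ W
n=31: can move to 0, which is L ⇒ W
n=32: moves to 30(W), 31(W); every one is W ⇒ L
n=33: can move to 22, which is L ⇒ W
n=34: can move to 32, which is L ⇒ W
n=35: moves to 28(W), 30(W), 34(W); every one is W ⇒ L
n=36: can move to 35, which is L ⇒ W
n=37: can move to 0, which is L ⇒ W
n=38: moves to 19(W), 36(W), 37(W); every one is W ⇒ L
n=39: can move to 38, which is L ⇒ W
The losing starting values of n are exactly the entries labelled L in this table (11 of them).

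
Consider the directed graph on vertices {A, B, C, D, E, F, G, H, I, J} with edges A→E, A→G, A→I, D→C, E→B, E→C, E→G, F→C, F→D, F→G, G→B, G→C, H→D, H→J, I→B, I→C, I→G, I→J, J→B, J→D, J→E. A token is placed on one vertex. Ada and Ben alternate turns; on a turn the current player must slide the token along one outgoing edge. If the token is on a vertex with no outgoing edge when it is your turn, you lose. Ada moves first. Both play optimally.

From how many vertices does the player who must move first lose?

4

Positions with no move are L. A position that does have a move is losing for the player to move precisely when every available move leads to a winning position for the opponent. Fill in the labels:
Every edge goes from a vertex to one that appears earlier in the order B, C, G, D, F, E, J, I, A, H, so processing vertices in that order labels each vertex after all of its successors.
B: no outgoing edge → L
C: no outgoing edge → L
G: reaches L-position C → W
D: reaches L-position C → W
F: reaches L-position C → W
E: reaches L-position C → W
J: reaches L-position B → W
I: reaches L-position C → W
A: only reaches I(W), E(W), G(W), all W → L
H: only reaches J(W), D(W), all W → L
The L vertices are A, B, C, H; that is 4 in all.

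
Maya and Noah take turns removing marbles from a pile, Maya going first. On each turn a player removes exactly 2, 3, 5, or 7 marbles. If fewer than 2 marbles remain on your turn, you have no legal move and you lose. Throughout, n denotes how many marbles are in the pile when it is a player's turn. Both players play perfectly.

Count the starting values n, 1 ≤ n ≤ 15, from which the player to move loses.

3

Work bottom-up. With no move the player to move loses. Otherwise the position is W if at least one move leads to an L position for the opponent, and L if every move leads to a W.
n=0: no move → L
n=1: no move → L
n=2: W (go to 0, an L position)
n=3: W (go to 1, an L position)
n=4: W (go to 1, an L position)
n=5: W (go to 0, an L position)
n=6: W (go to 1, an L position)
n=7: W (go to 0, an L position)
n=8: W (go to 1, an L position)
n=9: L (options 7(W), 6(W), 4(W), 2(W) are all W)
n=10: L (options 8(W), 7(W), 5(W), 3(W) are all W)
n=11: W (go to 9, an L position)
n=12: W (go to 10, an L position)
n=13: W (go to 10, an L position)
n=14: W (go to 9, an L position)
n=15: W (go to 10, an L position)
L entries with 1 ≤ n ≤ 15 (n=0 is outside the asked range and is not counted): n = 1, 9, 10; that makes 3.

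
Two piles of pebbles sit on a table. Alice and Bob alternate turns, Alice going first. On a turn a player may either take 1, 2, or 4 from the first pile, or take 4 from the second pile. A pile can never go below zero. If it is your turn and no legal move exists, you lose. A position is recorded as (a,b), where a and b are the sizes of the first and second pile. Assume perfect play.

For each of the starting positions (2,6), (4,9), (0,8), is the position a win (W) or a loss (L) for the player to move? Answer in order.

(2,6): W, (4,9): W, (0,8): L

Compute win/loss labels from the base case upward. A position with no move is L. Any other position is W if it can reach an L in one move, else L.
No move ever increases a pile, so every position that can arise here has a ≤ 4 and b ≤ 9; it is enough to label the cells with 0 ≤ a ≤ 4 and 0 ≤ b ≤ 9.
Every move lowers a or b (never raises either), so fill the grid row by row in increasing a, and left to right within a row: each cell's successors are then already labelled.
      b=0  b=1  b=2  b=3  b=4  b=5  b=6  b=7  b=8  b=9
a=0:    L    L    L    L    W    W    W    W    L    L
a=1:    W    W    W    W    L    L    L    L    W    W
a=2:    W    W    W    W    W    W    W    W    W    W
a=3:    L    L    L    L    W    W    W    W    L    L
a=4:    W    W    W    W    L    L    L    L    W    W
Cells with no legal move (terminal, hence L): (0,0), (0,1), (0,2), (0,3).
The remaining L cells, each justified by listing all of its moves:
(0,8): L (sole option (0,4)(W) is W)
(0,9): L (sole option (0,5)(W) is W)
(1,4): L (options (0,4)(W), (1,0)(W) are all W)
(1,5): L (options (0,5)(W), (1,1)(W) are all W)
(1,6): L (options (0,6)(W), (1,2)(W) are all W)
(1,7): L (options (0,7)(W), (1,3)(W) are all W)
(3,0): L (options (2,0)(W), (1,0)(W) are all W)
(3,1): L (options (2,1)(W), (1,1)(W) are all W)
(3,2): L (options (2,2)(W), (1,2)(W) are all W)
(3,3): L (options (2,3)(W), (1,3)(W) are all W)
(3,8): L (options (2,8)(W), (1,8)(W), (3,4)(W) are all W)
(3,9): L (options (2,9)(W), (1,9)(W), (3,5)(W) are all W)
(4,4): L (options (3,4)(W), (2,4)(W), (0,4)(W), (4,0)(W) are all W)
(4,5): L (options (3,5)(W), (2,5)(W), (0,5)(W), (4,1)(W) are all W)
(4,6): L (options (3,6)(W), (2,6)(W), (0,6)(W), (4,2)(W) are all W)
(4,7): L (options (3,7)(W), (2,7)(W), (0,7)(W), (4,3)(W) are all W)
Every other cell has at least one move into one of the L cells above, so it is W.
(2,6): the move to (1,6) reaches an L cell, so W
(4,9): the move to (3,9) reaches an L cell, so W
(0,8): one of the L cells justified above, so L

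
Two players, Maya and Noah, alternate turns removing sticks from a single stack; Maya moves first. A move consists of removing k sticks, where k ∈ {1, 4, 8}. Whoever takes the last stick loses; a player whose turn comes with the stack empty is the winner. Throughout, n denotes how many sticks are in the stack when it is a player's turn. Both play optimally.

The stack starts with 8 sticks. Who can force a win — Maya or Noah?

Compute win/loss labels from the base case upward. A position with no move is W. Any other position is W if it can reach an L in one move, else L.
n=0: no move; the opponent has just taken the last stick and therefore loses → W
n=1: only reaches 0(W), which is W → L
n=2: reaches L-position 1 → W
n=3: only reaches 2(W), which is W → L
n=4: reaches L-position 3 → W
n=5: reaches L-position 1 → W
n=6: only reaches 5(W), 2(W), all W → L
n=7: reaches L-position 6 → W
n=8: only reaches 7(W), 4(W), 0(W), all W → L
The starting position 8 is L: whatever Maya does, the opponent receives a W position.

Noah wins.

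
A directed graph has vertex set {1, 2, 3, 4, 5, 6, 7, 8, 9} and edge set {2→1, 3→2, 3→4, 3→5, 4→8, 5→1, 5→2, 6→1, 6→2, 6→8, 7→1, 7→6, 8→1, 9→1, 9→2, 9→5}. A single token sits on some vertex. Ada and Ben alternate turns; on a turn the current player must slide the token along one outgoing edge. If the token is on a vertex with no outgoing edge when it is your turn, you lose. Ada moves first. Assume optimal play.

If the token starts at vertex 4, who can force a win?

Classify positions by backward induction: terminal positions (no move available) are L. From any other position, the mover wins iff some move reaches an L.
Every edge goes from a vertex to one that appears earlier in the order 1, 2, 8, 5, 4, 6, 3, 7, 9, so processing vertices in that order labels each vertex after all of its successors.
1: no outgoing edge → L
2: →1(L), so W
8: →1(L), so W
5: →1(L), so W
4: →8(W) only, which is W, so L
6: →1(L), so W
3: →4(L), so W
7: →1(L), so W
9: →1(L), so W
Every move from 4 reaches a W position, so the mover loses.

Ben wins.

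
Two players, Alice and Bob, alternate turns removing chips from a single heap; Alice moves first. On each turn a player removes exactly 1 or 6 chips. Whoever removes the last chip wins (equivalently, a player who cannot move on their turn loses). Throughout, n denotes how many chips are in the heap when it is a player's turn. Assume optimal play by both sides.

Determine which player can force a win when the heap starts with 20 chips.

Compute win/loss labels from the base case upward. A position with no move is L. Any other position is W if it can reach an L in one move, else L.
n=0: no move → L
n=1: reaches L-position 0 → W
n=2: only reaches 1(W), which is W → L
n=3: reaches L-position 2 → W
n=4: only reaches 3(W), which is W → L
n=5: reaches L-position 4 → W
n=6: reaches L-position 0 → W
n=7: only reaches 6(W), 1(W), all W → L
n=8: reaches L-position 7 → W
n=9: only reaches 8(W), 3(W), all W → L
n=10: reaches L-position 9 → W
n=11: only reaches 10(W), 5(W), all W → L
n=12: reaches L-position 11 → W
n=13: reaches L-position 7 → W
n=14: only reaches 13(W), 8(W), all W → L
n=15: reaches L-position 14 → W
n=16: only reaches 15(W), 10(W), all W → L
n=17: reaches L-position 16 → W
n=18: only reaches 17(W), 12(W), all W → L
n=19: reaches L-position 18 → W
n=20: reaches L-position 14 → W
The starting position 20 is W: Alice should remove 6, leaving 14, handing over an L position.

Alice wins.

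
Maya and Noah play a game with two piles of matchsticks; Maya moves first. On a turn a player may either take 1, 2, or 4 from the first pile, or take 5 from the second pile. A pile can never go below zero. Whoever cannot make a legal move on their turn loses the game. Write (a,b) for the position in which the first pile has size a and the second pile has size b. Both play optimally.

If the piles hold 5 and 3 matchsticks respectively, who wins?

Work bottom-up. With no move the player to move loses. Otherwise the position is W if at least one move leads to an L position for the opponent, and L if every move leads to a W.
No move ever increases a pile, so every position that can arise here has a ≤ 5 and b ≤ 3; it is enough to label the cells with 0 ≤ a ≤ 5 and 0 ≤ b ≤ 3.
Every move lowers a or b (never raises either), so fill the grid row by row in increasing a, and left to right within a row: each cell's successors are then already labelled.
      b=0  b=1  b=2  b=3
a=0:    L    L    L    L
a=1:    W    W    W    W
a=2:    W    W    W    W
a=3:    L    L    L    L
a=4:    W    W    W    W
a=5:    W    W    W    W
Cells with no legal move (terminal, hence L): (0,0), (0,1), (0,2), (0,3).
The remaining L cells, each justified by listing all of its moves:
(3,0): →(2,0)(W), (1,0)(W) — all W, so L
(3,1): →(2,1)(W), (1,1)(W) — all W, so L
(3,2): →(2,2)(W), (1,2)(W) — all W, so L
(3,3): →(2,3)(W), (1,3)(W) — all W, so L
Every other cell has at least one move into one of the L cells above, so it is W.
The starting position (5,3) is W: Maya should move to (3,3), handing over an L position.

Maya wins.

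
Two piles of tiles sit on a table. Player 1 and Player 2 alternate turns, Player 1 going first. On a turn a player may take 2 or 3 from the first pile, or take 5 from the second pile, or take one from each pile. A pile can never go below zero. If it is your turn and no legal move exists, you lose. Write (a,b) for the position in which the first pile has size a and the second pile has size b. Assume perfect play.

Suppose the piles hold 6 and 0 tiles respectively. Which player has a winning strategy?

Positions with no move are L. A position that does have a move is losing for the player to move precisely when every available move leads to a winning position for the opponent. Fill in the labels:
No move ever increases a pile, so every position that can arise here has a ≤ 6 and b ≤ 0; it is enough to label the cells with 0 ≤ a ≤ 6 and 0 ≤ b ≤ 0.
Every move lowers a or b (never raises either), so fill the grid row by row in increasing a, and left to right within a row: each cell's successors are then already labelled.
      b=0
a=0:    L
a=1:    L
a=2:    W
a=3:    W
a=4:    W
a=5:    L
a=6:    L
Cells with no legal move (terminal, hence L): (0,0), (1,0).
The remaining L cells, each justified by listing all of its moves:
(5,0): only reaches (3,0)(W), (2,0)(W), all W → L
(6,0): only reaches (4,0)(W), (3,0)(W), all W → L
Every other cell has at least one move into one of the L cells above, so it is W.
Every move from (6,0) reaches a W position, so the mover loses.

Player 2 wins.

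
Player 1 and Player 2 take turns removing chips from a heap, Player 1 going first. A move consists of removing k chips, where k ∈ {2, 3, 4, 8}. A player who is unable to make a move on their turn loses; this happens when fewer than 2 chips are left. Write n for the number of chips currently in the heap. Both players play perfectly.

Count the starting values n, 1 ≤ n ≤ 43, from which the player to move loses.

Work bottom-up. With no move the player to move loses. Otherwise the position is W if at least one move leads to an L position for the opponent, and L if every move leads to a W.
n=0: no move → L
n=1: no move → L
n=2: W (go to 0, an L position)
n=3: W (go to 1, an L position)
n=4: W (go to 1, an L position)
n=5: W (go to 1, an L position)
n=6: L (options 4(W), 3(W), 2(W) are all W)
n=7: L (options 5(W), 4(W), 3(W) are all W)
n=8: W (go to 6, an L position)
n=9: W (go to 7, an L position)
n=10: W (go to 7, an L position)
n=11: W (go to 7, an L position)
n=12: L (options 10(W), 9(W), 8(W), 4(W) are all W)
n=13: L (options 11(W), 10(W), 9(W), 5(W) are all W)
n=14: W (go to 12, an L position)
n=15: W (go to 13, an L position)
n=16: W (go to 13, an L position)
n=17: W (go to 13, an L position)
n=18: L (options 16(W), 15(W), 14(W), 10(W) are all W)
n=19: L (options 17(W), 16(W), 15(W), 11(W) are all W)
n=20: W (go to 18, an L position)
n=21: W (go to 19, an L position)
n=22: W (go to 19, an L position)
n=23: W (go to 19, an L position)
n=24: L (options 22(W), 21(W), 20(W), 16(W) are all W)
n=25: L (options 23(W), 22(W), 21(W), 17(W) are all W)
n=26: W (go to 24, an L position)
n=27: W (go to 25, an L position)
n=28: W (go to 25, an L position)
n=29: W (go to 25, an L position)
n=30: L (options 28(W), 27(W), 26(W), 22(W) are all W)
n=31: L (options 29(W), 28(W), 27(W), 23(W) are all W)
n=32: W (go to 30, an L position)
n=33: W (go to 31, an L position)
n=34: W (go to 31, an L position)
n=35: W (go to 31, an L position)
n=36: L (options 34(W), 33(W), 32(W), 28(W) are all W)
n=37: L (options 35(W), 34(W), 33(W), 29(W) are all W)
n=38: W (go to 36, an L position)
n=39: W (go to 37, an L position)
n=40: W (go to 37, an L position)
n=41: W (go to 37, an L position)
n=42: L (options 40(W), 39(W), 38(W), 34(W) are all W)
n=43: L (options 41(W), 40(W), 39(W), 35(W) are all W)
L entries with 1 ≤ n ≤ 43 (n=0 is outside the asked range and is not counted): n = 1, 6, 7, 12, 13, 18, 19, 24, 25, 30, 31, 36, 37, 42, 43; that makes 15.

15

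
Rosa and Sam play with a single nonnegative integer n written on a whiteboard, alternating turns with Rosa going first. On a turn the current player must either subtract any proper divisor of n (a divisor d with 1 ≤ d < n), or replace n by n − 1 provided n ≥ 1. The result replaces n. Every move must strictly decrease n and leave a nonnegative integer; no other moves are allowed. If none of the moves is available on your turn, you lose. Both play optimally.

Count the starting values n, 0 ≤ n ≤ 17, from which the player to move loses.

9

Build the W/L table. Terminal = L. A non-terminal position is W if it has a move to some L; otherwise it is L.
n=0: no move → L
n=1: can move to 0, which is L ⇒ W
n=2: the only move is to 1(W), a W ⇒ L
n=3: can move to 2, which is L ⇒ W
n=4: can move to 2, which is L ⇒ W
n=5: the only move is to 4(W), a W ⇒ L
n=6: can move to 5, which is L ⇒ W
n=7: the only move is to 6(W), a W ⇒ L
n=8: can move to 7, which is L ⇒ W
n=9: moves to 6(W), 8(W); every one is W ⇒ L
n=10: can move to 5, which is L ⇒ W
n=11: the only move is to 10(W), a W ⇒ L
n=12: can move to 9, which is L ⇒ W
n=13: the only move is to 12(W), a W ⇒ L
n=14: can move to 7, which is L ⇒ W
n=15: moves to 10(W), 12(W), 14(W); every one is W ⇒ L
n=16: can move to 15, which is L ⇒ W
n=17: the only move is to 16(W), a W ⇒ L
L entries with 0 ≤ n ≤ 17: n = 0, 2, 5, 7, 9, 11, 13, 15, 17; that makes 9.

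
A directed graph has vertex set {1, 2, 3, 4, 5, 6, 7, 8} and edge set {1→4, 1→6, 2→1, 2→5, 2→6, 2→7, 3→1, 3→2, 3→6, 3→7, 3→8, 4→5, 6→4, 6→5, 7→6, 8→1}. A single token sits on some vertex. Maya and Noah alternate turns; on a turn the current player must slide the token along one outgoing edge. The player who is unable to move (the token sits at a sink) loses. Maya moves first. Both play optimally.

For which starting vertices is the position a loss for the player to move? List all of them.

Label each position W (a win for the player to move) or L (a loss). A position with no legal move is L; any other position is W exactly when some move reaches an L, and L when every move reaches a W.
Every edge goes from a vertex to one that appears earlier in the order 5, 4, 6, 1, 7, 8, 2, 3, so processing vertices in that order labels each vertex after all of its successors.
5: no outgoing edge → L
4: W (go to 5, an L position)
6: W (go to 5, an L position)
1: L (options 6(W), 4(W) are all W)
7: L (sole option 6(W) is W)
8: W (go to 1, an L position)
2: W (go to 7, an L position)
3: W (go to 7, an L position)
The losing starting vertices are exactly the entries labelled L in this table (3 of them).

1, 5, 7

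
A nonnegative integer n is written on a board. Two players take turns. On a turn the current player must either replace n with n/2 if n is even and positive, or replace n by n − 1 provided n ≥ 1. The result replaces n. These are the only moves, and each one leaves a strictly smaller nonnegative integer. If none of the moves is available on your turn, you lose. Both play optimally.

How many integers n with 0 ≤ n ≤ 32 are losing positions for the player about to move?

16

Label each position W (a win for the player to move) or L (a loss). A position with no legal move is L; any other position is W exactly when some move reaches an L, and L when every move reaches a W.
n=0: no move → L
n=1: reaches L-position 0 → W
n=2: only reaches 1(W), which is W → L
n=3: reaches L-position 2 → W
n=4: reaches L-position 2 → W
n=5: only reaches 4(W), which is W → L
n=6: reaches L-position 5 → W
n=7: only reaches 6(W), which is W → L
n=8: reaches L-position 7 → W
n=9: only reaches 8(W), which is W → L
n=10: reaches L-position 5 → W
n=11: only reaches 10(W), which is W → L
n=12: reaches L-position 11 → W
n=13: only reaches 12(W), which is W → L
n=14: reaches L-position 7 → W
n=15: only reaches 14(W), which is W → L
n=16: reaches L-position 15 → W
n=17: only reaches 16(W), which is W → L
n=18: reaches L-position 9 → W
n=19: only reaches 18(W), which is W → L
n=20: reaches L-position 19 → W
n=21: only reaches 20(W), which is W → L
n=22: reaches L-position 11 → W
n=23: only reaches 22(W), which is W → L
n=24: reaches L-position 23 → W
n=25: only reaches 24(W), which is W → L
n=26: reaches L-position 13 → W
n=27: only reaches 26(W), which is W → L
n=28: reaches L-position 27 → W
n=29: only reaches 28(W), which is W → L
n=30: reaches L-position 15 → W
n=31: only reaches 30(W), which is W → L
n=32: reaches L-position 31 → W
L entries with 0 ≤ n ≤ 32: n = 0, 2, 5, 7, 9, 11, 13, 15, 17, 19, 21, 23, 25, 27, 29, 31; that makes 16.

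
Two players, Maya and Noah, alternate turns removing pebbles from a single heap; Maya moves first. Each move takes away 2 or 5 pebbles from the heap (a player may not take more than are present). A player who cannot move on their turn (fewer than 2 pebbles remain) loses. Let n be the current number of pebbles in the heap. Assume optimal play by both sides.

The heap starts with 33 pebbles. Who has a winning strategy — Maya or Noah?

Classify positions by backward induction: terminal positions (no move available) are L. From any other position, the mover wins iff some move reaches an L.
n=0: no move → L
n=1: no move → L
n=2: →0(L), so W
n=3: →1(L), so W
n=4: →2(W) only, which is W, so L
n=5: →0(L), so W
n=6: →4(L), so W
n=7: →5(W), 2(W) — all W, so L
n=8: →6(W), 3(W) — all W, so L
n=9: →7(L), so W
n=10: →8(L), so W
n=11: →9(W), 6(W) — all W, so L
n=12: →7(L), so W
n=13: →11(L), so W
n=14: →12(W), 9(W) — all W, so L
n=15: →13(W), 10(W) — all W, so L
n=16: →14(L), so W
n=17: →15(L), so W
n=18: →16(W), 13(W) — all W, so L
n=19: →14(L), so W
n=20: →18(L), so W
n=21: →19(W), 16(W) — all W, so L
n=22: →20(W), 17(W) — all W, so L
n=23: →21(L), so W
n=24: →22(L), so W
n=25: →23(W), 20(W) — all W, so L
n=26: →21(L), so W
n=27: →25(L), so W
n=28: →26(W), 23(W) — all W, so L
n=29: →27(W), 24(W) — all W, so L
n=30: →28(L), so W
n=31: →29(L), so W
n=32: →30(W), 27(W) — all W, so L
n=33: →28(L), so W
From 33 Maya can remove 5, leaving 28, reaching an L position.

Maya wins.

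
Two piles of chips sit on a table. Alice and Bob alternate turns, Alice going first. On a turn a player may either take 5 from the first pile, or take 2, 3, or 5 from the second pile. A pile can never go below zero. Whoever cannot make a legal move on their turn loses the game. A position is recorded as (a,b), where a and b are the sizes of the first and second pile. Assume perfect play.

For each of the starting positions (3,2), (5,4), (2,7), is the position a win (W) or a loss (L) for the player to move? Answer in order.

(3,2): W, (5,4): W, (2,7): L

Positions with no move are L. A position that does have a move is losing for the player to move precisely when every available move leads to a winning position for the opponent. Fill in the labels:
No move ever increases a pile, so every position that can arise here has a ≤ 5 and b ≤ 7; it is enough to label the cells with 0 ≤ a ≤ 5 and 0 ≤ b ≤ 7.
Every move lowers a or b (never raises either), so fill the grid row by row in increasing a, and left to right within a row: each cell's successors are then already labelled.
      b=0  b=1  b=2  b=3  b=4  b=5  b=6  b=7
a=0:    L    L    W    W    W    W    W    L
a=1:    L    L    W    W    W    W    W    L
a=2:    L    L    W    W    W    W    W    L
a=3:    L    L    W    W    W    W    W    L
a=4:    L    L    W    W    W    W    W    L
a=5:    W    W    L    L    W    W    W    W
Cells with no legal move (terminal, hence L): (0,0), (0,1), (1,0), (1,1), (2,0), (2,1), (3,0), (3,1), (4,0), (4,1).
The remaining L cells, each justified by listing all of its moves:
(0,7): →(0,5)(W), (0,4)(W), (0,2)(W) — all W, so L
(1,7): →(1,5)(W), (1,4)(W), (1,2)(W) — all W, so L
(2,7): →(2,5)(W), (2,4)(W), (2,2)(W) — all W, so L
(3,7): →(3,5)(W), (3,4)(W), (3,2)(W) — all W, so L
(4,7): →(4,5)(W), (4,4)(W), (4,2)(W) — all W, so L
(5,2): →(0,2)(W), (5,0)(W) — all W, so L
(5,3): →(0,3)(W), (5,1)(W), (5,0)(W) — all W, so L
Every other cell has at least one move into one of the L cells above, so it is W.
(3,2): the move to (3,0) reaches an L cell, so W
(5,4): the move to (5,2) reaches an L cell, so W
(2,7): one of the L cells justified above, so L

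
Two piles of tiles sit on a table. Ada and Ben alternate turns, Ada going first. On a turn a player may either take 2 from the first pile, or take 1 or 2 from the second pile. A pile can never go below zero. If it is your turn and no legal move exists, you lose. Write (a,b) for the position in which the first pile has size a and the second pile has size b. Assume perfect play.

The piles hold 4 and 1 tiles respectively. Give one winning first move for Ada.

Label each position W (a win for the player to move) or L (a loss). A position with no legal move is L; any other position is W exactly when some move reaches an L, and L when every move reaches a W.
No move ever increases a pile, so every position that can arise here has a ≤ 4 and b ≤ 1; it is enough to label the cells with 0 ≤ a ≤ 4 and 0 ≤ b ≤ 1.
Every move lowers a or b (never raises either), so fill the grid row by row in increasing a, and left to right within a row: each cell's successors are then already labelled.
      b=0  b=1
a=0:    L    W
a=1:    L    W
a=2:    W    L
a=3:    W    L
a=4:    L    W
Cells with no legal move (terminal, hence L): (0,0), (1,0).
The remaining L cells, each justified by listing all of its moves:
(2,1): moves to (0,1)(W), (2,0)(W); every one is W ⇒ L
(3,1): moves to (1,1)(W), (3,0)(W); every one is W ⇒ L
(4,0): the only move is to (2,0)(W), a W ⇒ L
Every other cell has at least one move into one of the L cells above, so it is W.
From (4,1), the L positions reachable in one move are: (2,1), (4,0). Any move reaching one of these is winning.

Move to (2,1).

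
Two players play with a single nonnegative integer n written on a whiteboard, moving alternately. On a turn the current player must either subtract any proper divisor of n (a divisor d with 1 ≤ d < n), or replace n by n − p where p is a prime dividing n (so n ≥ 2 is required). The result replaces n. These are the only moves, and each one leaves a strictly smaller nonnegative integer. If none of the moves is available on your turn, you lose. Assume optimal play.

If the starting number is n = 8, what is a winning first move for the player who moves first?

Work bottom-up. With no move the player to move loses. Otherwise the position is W if at least one move leads to an L position for the opponent, and L if every move leads to a W.
n=0: no move → L
n=1: no move → L
n=2: →0(L), so W
n=3: →0(L), so W
n=4: →2(W), 3(W) — all W, so L
n=5: →0(L), so W
n=6: →4(L), so W
n=7: →0(L), so W
n=8: →4(L), so W
From 8, the L positions reachable in one move are: 4.

Move to 4.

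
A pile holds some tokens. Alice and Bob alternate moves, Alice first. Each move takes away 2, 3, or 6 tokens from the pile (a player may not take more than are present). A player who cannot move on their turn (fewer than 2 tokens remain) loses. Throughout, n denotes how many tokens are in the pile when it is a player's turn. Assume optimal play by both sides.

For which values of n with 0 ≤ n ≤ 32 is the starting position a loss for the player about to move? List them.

0, 1, 5, 9, 10, 14, 18, 19, 23, 27, 28, 32

Label each position W (a win for the player to move) or L (a loss). A position with no legal move is L; any other position is W exactly when some move reaches an L, and L when every move reaches a W.
n=0: no move → L
n=1: no move → L
n=2: can move to 0, which is L ⇒ W
n=3: can move to 1, which is L ⇒ W
n=4: can move to 1, which is L ⇒ W
n=5: moves to 3(W), 2(W); every one is W ⇒ L
n=6: can move to 0, which is L ⇒ W
n=7: can move to 5, which is L ⇒ W
n=8: can move to 5, which is L ⇒ W
n=9: moves to 7(W), 6(W), 3(W); every one is W ⇒ L
n=10: moves to 8(W), 7(W), 4(W); every one is W ⇒ L
n=11: can move to 9, which is L ⇒ W
n=12: can move to 10, which is L ⇒ W
n=13: can move to 10, which is L ⇒ W
n=14: moves to 12(W), 11(W), 8(W); every one is W ⇒ L
n=15: can move to 9, which is L ⇒ W
n=16: can move to 14, which is L ⇒ W
n=17: can move to 14, which is L ⇒ W
n=18: moves to 16(W), 15(W), 12(W); every one is W ⇒ L
n=19: moves to 17(W), 16(W), 13(W); every one is W ⇒ L
n=20: can move to 18, which is L ⇒ W
n=21: can move to 19, which is L ⇒ W
n=22: can move to 19, which is L ⇒ W
n=23: moves to 21(W), 20(W), 17(W); every one is W ⇒ L
n=24: can move to 18, which is L ⇒ W
n=25: can move to 23, which is L ⇒ W
n=26: can move to 23, which is L ⇒ W
n=27: moves to 25(W), 24(W), 21(W); every one is W ⇒ L
n=28: moves to 26(W), 25(W), 22(W); every one is W ⇒ L
n=29: can move to 27, which is L ⇒ W
n=30: can move to 28, which is L ⇒ W
n=31: can move to 28, which is L ⇒ W
n=32: moves to 30(W), 29(W), 26(W); every one is W ⇒ L
The losing starting values of n are exactly the entries labelled L in this table (12 of them).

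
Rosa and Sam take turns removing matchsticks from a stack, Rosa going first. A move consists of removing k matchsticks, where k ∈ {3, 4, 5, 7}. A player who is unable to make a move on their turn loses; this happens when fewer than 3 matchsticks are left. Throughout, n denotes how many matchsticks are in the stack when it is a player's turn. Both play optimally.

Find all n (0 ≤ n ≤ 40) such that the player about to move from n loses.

0, 1, 2, 10, 11, 12, 20, 21, 22, 30, 31, 32, 40

Build the W/L table. Terminal = L. A non-terminal position is W if it has a move to some L; otherwise it is L.
n=0: no move → L
n=1: no move → L
n=2: no move → L
n=3: reaches L-position 0 → W
n=4: reaches L-position 1 → W
n=5: reaches L-position 2 → W
n=6: reaches L-position 2 → W
n=7: reaches L-position 2 → W
n=8: reaches L-position 1 → W
n=9: reaches L-position 2 → W
n=10: only reaches 7(W), 6(W), 5(W), 3(W), all W → L
n=11: only reaches 8(W), 7(W), 6(W), 4(W), all W → L
n=12: only reaches 9(W), 8(W), 7(W), 5(W), all W → L
n=13: reaches L-position 10 → W
n=14: reaches L-position 11 → W
n=15: reaches L-position 12 → W
n=16: reaches L-position 12 → W
n=17: reaches L-position 12 → W
n=18: reaches L-position 11 → W
n=19: reaches L-position 12 → W
n=20: only reaches 17(W), 16(W), 15(W), 13(W), all W → L
n=21: only reaches 18(W), 17(W), 16(W), 14(W), all W → L
n=22: only reaches 19(W), 18(W), 17(W), 15(W), all W → L
n=23: reaches L-position 20 → W
n=24: reaches L-position 21 → W
n=25: reaches L-position 22 → W
n=26: reaches L-position 22 → W
n=27: reaches L-position 22 → W
n=28: reaches L-position 21 → W
n=29: reaches L-position 22 → W
n=30: only reaches 27(W), 26(W), 25(W), 23(W), all W → L
n=31: only reaches 28(W), 27(W), 26(W), 24(W), all W → L
n=32: only reaches 29(W), 28(W), 27(W), 25(W), all W → L
n=33: reaches L-position 30 → W
n=34: reaches L-position 31 → W
n=35: reaches L-position 32 → W
n=36: reaches L-position 32 → W
n=37: reaches L-position 32 → W
n=38: reaches L-position 31 → W
n=39: reaches L-position 32 → W
n=40: only reaches 37(W), 36(W), 35(W), 33(W), all W → L
Reading off the rows marked L gives the requested list; there are 13 such values of n.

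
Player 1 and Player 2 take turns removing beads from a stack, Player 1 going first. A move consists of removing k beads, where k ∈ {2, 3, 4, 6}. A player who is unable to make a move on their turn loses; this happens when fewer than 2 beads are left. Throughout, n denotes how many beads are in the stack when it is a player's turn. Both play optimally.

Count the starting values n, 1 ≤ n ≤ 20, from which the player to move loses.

Positions with no move are L. A position that does have a move is losing for the player to move precisely when every available move leads to a winning position for the opponent. Fill in the labels:
n=0: no move → L
n=1: no move → L
n=2: W (go to 0, an L position)
n=3: W (go to 1, an L position)
n=4: W (go to 1, an L position)
n=5: W (go to 1, an L position)
n=6: W (go to 0, an L position)
n=7: W (go to 1, an L position)
n=8: L (options 6(W), 5(W), 4(W), 2(W) are all W)
n=9: L (options 7(W), 6(W), 5(W), 3(W) are all W)
n=10: W (go to 8, an L position)
n=11: W (go to 9, an L position)
n=12: W (go to 9, an L position)
n=13: W (go to 9, an L position)
n=14: W (go to 8, an L position)
n=15: W (go to 9, an L position)
n=16: L (options 14(W), 13(W), 12(W), 10(W) are all W)
n=17: L (options 15(W), 14(W), 13(W), 11(W) are all W)
n=18: W (go to 16, an L position)
n=19: W (go to 17, an L position)
n=20: W (go to 17, an L position)
L entries with 1 ≤ n ≤ 20 (n=0 is outside the asked range and is not counted): n = 1, 8, 9, 16, 17; that makes 5.

5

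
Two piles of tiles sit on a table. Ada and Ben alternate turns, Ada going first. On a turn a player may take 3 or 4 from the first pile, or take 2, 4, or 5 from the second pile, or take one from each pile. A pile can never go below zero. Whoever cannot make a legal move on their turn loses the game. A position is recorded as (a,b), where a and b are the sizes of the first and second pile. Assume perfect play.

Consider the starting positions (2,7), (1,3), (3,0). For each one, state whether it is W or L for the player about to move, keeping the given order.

(2,7): W, (1,3): L, (3,0): W

Build the W/L table. Terminal = L. A non-terminal position is W if it has a move to some L; otherwise it is L.
No move ever increases a pile, so every position that can arise here has a ≤ 3 and b ≤ 7; it is enough to label the cells with 0 ≤ a ≤ 3 and 0 ≤ b ≤ 7.
Every move lowers a or b (never raises either), so fill the grid row by row in increasing a, and left to right within a row: each cell's successors are then already labelled.
      b=0  b=1  b=2  b=3  b=4  b=5  b=6  b=7
a=0:    L    L    W    W    W    W    W    L
a=1:    L    W    W    L    W    W    L    W
a=2:    L    W    W    L    W    W    L    W
a=3:    W    W    L    L    W    W    W    W
Cells with no legal move (terminal, hence L): (0,0), (0,1), (1,0), (2,0).
The remaining L cells, each justified by listing all of its moves:
(0,7): moves to (0,5)(W), (0,3)(W), (0,2)(W); every one is W ⇒ L
(1,3): moves to (1,1)(W), (0,2)(W); every one is W ⇒ L
(1,6): moves to (1,4)(W), (1,2)(W), (1,1)(W), (0,5)(W); every one is W ⇒ L
(2,3): moves to (2,1)(W), (1,2)(W); every one is W ⇒ L
(2,6): moves to (2,4)(W), (2,2)(W), (2,1)(W), (1,5)(W); every one is W ⇒ L
(3,2): moves to (0,2)(W), (3,0)(W), (2,1)(W); every one is W ⇒ L
(3,3): moves to (0,3)(W), (3,1)(W), (2,2)(W); every one is W ⇒ L
Every other cell has at least one move into one of the L cells above, so it is W.
(2,7): the move to (2,3) reaches an L cell, so W
(1,3): one of the L cells justified above, so L
(3,0): the move to (0,0) reaches an L cell, so W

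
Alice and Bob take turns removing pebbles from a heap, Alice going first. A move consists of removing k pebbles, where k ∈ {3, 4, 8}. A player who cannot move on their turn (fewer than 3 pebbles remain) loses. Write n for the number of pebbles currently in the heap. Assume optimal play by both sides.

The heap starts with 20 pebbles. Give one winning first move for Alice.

Use the standard recursion: the mover loses at a terminal position; elsewhere, the mover wins exactly when some move hands the opponent an L position.
n=0: no move → L
n=1: no move → L
n=2: no move → L
n=3: can move to 0, which is L ⇒ W
n=4: can move to 1, which is L ⇒ W
n=5: can move to 2, which is L ⇒ W
n=6: can move to 2, which is L ⇒ W
n=7: moves to 4(W), 3(W); every one is W ⇒ L
n=8: can move to 0, which is L ⇒ W
n=9: can move to 1, which is L ⇒ W
n=10: can move to 7, which is L ⇒ W
n=11: can move to 7, which is L ⇒ W
n=12: moves to 9(W), 8(W), 4(W); every one is W ⇒ L
n=13: moves to 10(W), 9(W), 5(W); every one is W ⇒ L
n=14: moves to 11(W), 10(W), 6(W); every one is W ⇒ L
n=15: can move to 12, which is L ⇒ W
n=16: can move to 13, which is L ⇒ W
n=17: can move to 14, which is L ⇒ W
n=18: can move to 14, which is L ⇒ W
n=19: moves to 16(W), 15(W), 11(W); every one is W ⇒ L
n=20: can move to 12, which is L ⇒ W
From 20, the L positions reachable in one move are: 12.

Remove 8, leaving 12.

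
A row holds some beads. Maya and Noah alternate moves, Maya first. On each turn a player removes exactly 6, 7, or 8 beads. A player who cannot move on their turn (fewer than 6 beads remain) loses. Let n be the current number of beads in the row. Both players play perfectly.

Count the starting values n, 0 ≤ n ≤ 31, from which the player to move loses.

Positions with no move are L. A position that does have a move is losing for the player to move precisely when every available move leads to a winning position for the opponent. Fill in the labels:
n=0: no move → L
n=1: no move → L
n=2: no move → L
n=3: no move → L
n=4: no move → L
n=5: no move → L
n=6: W (go to 0, an L position)
n=7: W (go to 1, an L position)
n=8: W (go to 2, an L position)
n=9: W (go to 3, an L position)
n=10: W (go to 4, an L position)
n=11: W (go to 5, an L position)
n=12: W (go to 5, an L position)
n=13: W (go to 5, an L position)
n=14: L (options 8(W), 7(W), 6(W) are all W)
n=15: L (options 9(W), 8(W), 7(W) are all W)
n=16: L (options 10(W), 9(W), 8(W) are all W)
n=17: L (options 11(W), 10(W), 9(W) are all W)
n=18: L (options 12(W), 11(W), 10(W) are all W)
n=19: L (options 13(W), 12(W), 11(W) are all W)
n=20: W (go to 14, an L position)
n=21: W (go to 15, an L position)
n=22: W (go to 16, an L position)
n=23: W (go to 17, an L position)
n=24: W (go to 18, an L position)
n=25: W (go to 19, an L position)
n=26: W (go to 19, an L position)
n=27: W (go to 19, an L position)
n=28: L (options 22(W), 21(W), 20(W) are all W)
n=29: L (options 23(W), 22(W), 21(W) are all W)
n=30: L (options 24(W), 23(W), 22(W) are all W)
n=31: L (options 25(W), 24(W), 23(W) are all W)
L entries with 0 ≤ n ≤ 31: n = 0, 1, 2, 3, 4, 5, 14, 15, 16, 17, 18, 19, 28, 29, 30, 31; that makes 16.

16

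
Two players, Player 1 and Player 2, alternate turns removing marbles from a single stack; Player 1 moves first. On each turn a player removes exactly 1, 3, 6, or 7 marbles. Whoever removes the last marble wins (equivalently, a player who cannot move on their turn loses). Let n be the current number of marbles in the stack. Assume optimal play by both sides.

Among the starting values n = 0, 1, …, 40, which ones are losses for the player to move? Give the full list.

0, 2, 4, 12, 14, 16, 24, 26, 28, 36, 38, 40

Classify positions by backward induction: terminal positions (no move available) are L. From any other position, the mover wins iff some move reaches an L.
n=0: no move → L
n=1: →0(L), so W
n=2: →1(W) only, which is W, so L
n=3: →2(L), so W
n=4: →3(W), 1(W) — all W, so L
n=5: →4(L), so W
n=6: →0(L), so W
n=7: →4(L), so W
n=8: →2(L), so W
n=9: →2(L), so W
n=10: →4(L), so W
n=11: →4(L), so W
n=12: →11(W), 9(W), 6(W), 5(W) — all W, so L
n=13: →12(L), so W
n=14: →13(W), 11(W), 8(W), 7(W) — all W, so L
n=15: →14(L), so W
n=16: →15(W), 13(W), 10(W), 9(W) — all W, so L
n=17: →16(L), so W
n=18: →12(L), so W
n=19: →16(L), so W
n=20: →14(L), so W
n=21: →14(L), so W
n=22: →16(L), so W
n=23: →16(L), so W
n=24: →23(W), 21(W), 18(W), 17(W) — all W, so L
n=25: →24(L), so W
n=26: →25(W), 23(W), 20(W), 19(W) — all W, so L
n=27: →26(L), so W
n=28: →27(W), 25(W), 22(W), 21(W) — all W, so L
n=29: →28(L), so W
n=30: →24(L), so W
n=31: →28(L), so W
n=32: →26(L), so W
n=33: →26(L), so W
n=34: →28(L), so W
n=35: →28(L), so W
n=36: →35(W), 33(W), 30(W), 29(W) — all W, so L
n=37: →36(L), so W
n=38: →37(W), 35(W), 32(W), 31(W) — all W, so L
n=39: →38(L), so W
n=40: →39(W), 37(W), 34(W), 33(W) — all W, so L
The losing starting values of n are exactly the entries labelled L in this table (12 of them).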